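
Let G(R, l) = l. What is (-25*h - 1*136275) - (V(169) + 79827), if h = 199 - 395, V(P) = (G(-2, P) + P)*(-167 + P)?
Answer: -211878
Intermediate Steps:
V(P) = 2*P*(-167 + P) (V(P) = (P + P)*(-167 + P) = (2*P)*(-167 + P) = 2*P*(-167 + P))
h = -196
(-25*h - 1*136275) - (V(169) + 79827) = (-25*(-196) - 1*136275) - (2*169*(-167 + 169) + 79827) = (4900 - 136275) - (2*169*2 + 79827) = -131375 - (676 + 79827) = -131375 - 1*80503 = -131375 - 80503 = -211878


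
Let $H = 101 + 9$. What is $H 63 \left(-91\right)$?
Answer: $-630630$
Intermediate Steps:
$H = 110$
$H 63 \left(-91\right) = 110 \cdot 63 \left(-91\right) = 6930 \left(-91\right) = -630630$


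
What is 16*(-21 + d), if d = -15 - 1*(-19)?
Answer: -272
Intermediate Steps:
d = 4 (d = -15 + 19 = 4)
16*(-21 + d) = 16*(-21 + 4) = 16*(-17) = -272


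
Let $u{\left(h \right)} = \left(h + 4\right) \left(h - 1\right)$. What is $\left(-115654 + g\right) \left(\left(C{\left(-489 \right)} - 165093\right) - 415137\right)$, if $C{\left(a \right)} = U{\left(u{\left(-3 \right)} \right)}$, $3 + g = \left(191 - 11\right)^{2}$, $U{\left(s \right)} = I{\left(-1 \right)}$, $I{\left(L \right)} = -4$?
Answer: $48308542138$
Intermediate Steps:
$u{\left(h \right)} = \left(-1 + h\right) \left(4 + h\right)$ ($u{\left(h \right)} = \left(4 + h\right) \left(-1 + h\right) = \left(-1 + h\right) \left(4 + h\right)$)
$U{\left(s \right)} = -4$
$g = 32397$ ($g = -3 + \left(191 - 11\right)^{2} = -3 + 180^{2} = -3 + 32400 = 32397$)
$C{\left(a \right)} = -4$
$\left(-115654 + g\right) \left(\left(C{\left(-489 \right)} - 165093\right) - 415137\right) = \left(-115654 + 32397\right) \left(\left(-4 - 165093\right) - 415137\right) = - 83257 \left(-165097 - 415137\right) = \left(-83257\right) \left(-580234\right) = 48308542138$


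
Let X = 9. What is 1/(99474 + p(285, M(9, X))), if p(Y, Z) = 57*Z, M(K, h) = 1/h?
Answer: 3/298441 ≈ 1.0052e-5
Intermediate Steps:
1/(99474 + p(285, M(9, X))) = 1/(99474 + 57/9) = 1/(99474 + 57*(⅑)) = 1/(99474 + 19/3) = 1/(298441/3) = 3/298441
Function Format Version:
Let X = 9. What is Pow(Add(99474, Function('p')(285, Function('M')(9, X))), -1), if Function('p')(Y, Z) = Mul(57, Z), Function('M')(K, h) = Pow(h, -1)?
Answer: Rational(3, 298441) ≈ 1.0052e-5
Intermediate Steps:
Pow(Add(99474, Function('p')(285, Function('M')(9, X))), -1) = Pow(Add(99474, Mul(57, Pow(9, -1))), -1) = Pow(Add(99474, Mul(57, Rational(1, 9))), -1) = Pow(Add(99474, Rational(19, 3)), -1) = Pow(Rational(298441, 3), -1) = Rational(3, 298441)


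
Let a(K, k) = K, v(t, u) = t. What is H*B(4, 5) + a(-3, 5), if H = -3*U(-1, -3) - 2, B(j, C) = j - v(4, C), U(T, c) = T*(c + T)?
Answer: -3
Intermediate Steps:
U(T, c) = T*(T + c)
B(j, C) = -4 + j (B(j, C) = j - 1*4 = j - 4 = -4 + j)
H = -14 (H = -(-3)*(-1 - 3) - 2 = -(-3)*(-4) - 2 = -3*4 - 2 = -12 - 2 = -14)
H*B(4, 5) + a(-3, 5) = -14*(-4 + 4) - 3 = -14*0 - 3 = 0 - 3 = -3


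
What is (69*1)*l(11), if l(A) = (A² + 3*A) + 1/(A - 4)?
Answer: 74451/7 ≈ 10636.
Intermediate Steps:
l(A) = A² + 1/(-4 + A) + 3*A (l(A) = (A² + 3*A) + 1/(-4 + A) = A² + 1/(-4 + A) + 3*A)
(69*1)*l(11) = (69*1)*((1 + 11³ - 1*11² - 12*11)/(-4 + 11)) = 69*((1 + 1331 - 1*121 - 132)/7) = 69*((1 + 1331 - 121 - 132)/7) = 69*((⅐)*1079) = 69*(1079/7) = 74451/7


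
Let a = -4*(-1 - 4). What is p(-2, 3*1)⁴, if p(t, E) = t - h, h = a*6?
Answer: 221533456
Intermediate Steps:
a = 20 (a = -4*(-5) = 20)
h = 120 (h = 20*6 = 120)
p(t, E) = -120 + t (p(t, E) = t - 1*120 = t - 120 = -120 + t)
p(-2, 3*1)⁴ = (-120 - 2)⁴ = (-122)⁴ = 221533456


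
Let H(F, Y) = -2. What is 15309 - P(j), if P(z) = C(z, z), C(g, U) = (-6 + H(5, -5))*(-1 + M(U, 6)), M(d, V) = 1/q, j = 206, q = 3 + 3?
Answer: 45907/3 ≈ 15302.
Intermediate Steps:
q = 6
M(d, V) = ⅙ (M(d, V) = 1/6 = 1*(⅙) = ⅙)
C(g, U) = 20/3 (C(g, U) = (-6 - 2)*(-1 + ⅙) = -8*(-⅚) = 20/3)
P(z) = 20/3
15309 - P(j) = 15309 - 1*20/3 = 15309 - 20/3 = 45907/3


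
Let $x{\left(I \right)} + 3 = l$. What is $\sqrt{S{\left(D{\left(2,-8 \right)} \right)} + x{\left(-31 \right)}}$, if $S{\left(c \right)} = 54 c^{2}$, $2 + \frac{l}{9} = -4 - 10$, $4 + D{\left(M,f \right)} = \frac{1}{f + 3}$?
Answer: $\frac{7 \sqrt{411}}{5} \approx 28.382$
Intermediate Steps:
$D{\left(M,f \right)} = -4 + \frac{1}{3 + f}$ ($D{\left(M,f \right)} = -4 + \frac{1}{f + 3} = -4 + \frac{1}{3 + f}$)
$l = -144$ ($l = -18 + 9 \left(-4 - 10\right) = -18 + 9 \left(-14\right) = -18 - 126 = -144$)
$x{\left(I \right)} = -147$ ($x{\left(I \right)} = -3 - 144 = -147$)
$\sqrt{S{\left(D{\left(2,-8 \right)} \right)} + x{\left(-31 \right)}} = \sqrt{54 \left(\frac{-11 - -32}{3 - 8}\right)^{2} - 147} = \sqrt{54 \left(\frac{-11 + 32}{-5}\right)^{2} - 147} = \sqrt{54 \left(\left(- \frac{1}{5}\right) 21\right)^{2} - 147} = \sqrt{54 \left(- \frac{21}{5}\right)^{2} - 147} = \sqrt{54 \cdot \frac{441}{25} - 147} = \sqrt{\frac{23814}{25} - 147} = \sqrt{\frac{20139}{25}} = \frac{7 \sqrt{411}}{5}$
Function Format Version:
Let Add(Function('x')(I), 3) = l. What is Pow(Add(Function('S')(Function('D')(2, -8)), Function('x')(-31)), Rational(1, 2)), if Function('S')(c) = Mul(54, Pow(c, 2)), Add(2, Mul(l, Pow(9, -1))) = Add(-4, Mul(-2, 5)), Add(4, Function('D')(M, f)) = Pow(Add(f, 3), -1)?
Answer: Mul(Rational(7, 5), Pow(411, Rational(1, 2))) ≈ 28.382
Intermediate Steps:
Function('D')(M, f) = Add(-4, Pow(Add(3, f), -1)) (Function('D')(M, f) = Add(-4, Pow(Add(f, 3), -1)) = Add(-4, Pow(Add(3, f), -1)))
l = -144 (l = Add(-18, Mul(9, Add(-4, Mul(-2, 5)))) = Add(-18, Mul(9, Add(-4, -10))) = Add(-18, Mul(9, -14)) = Add(-18, -126) = -144)
Function('x')(I) = -147 (Function('x')(I) = Add(-3, -144) = -147)
Pow(Add(Function('S')(Function('D')(2, -8)), Function('x')(-31)), Rational(1, 2)) = Pow(Add(Mul(54, Pow(Mul(Pow(Add(3, -8), -1), Add(-11, Mul(-4, -8))), 2)), -147), Rational(1, 2)) = Pow(Add(Mul(54, Pow(Mul(Pow(-5, -1), Add(-11, 32)), 2)), -147), Rational(1, 2)) = Pow(Add(Mul(54, Pow(Mul(Rational(-1, 5), 21), 2)), -147), Rational(1, 2)) = Pow(Add(Mul(54, Pow(Rational(-21, 5), 2)), -147), Rational(1, 2)) = Pow(Add(Mul(54, Rational(441, 25)), -147), Rational(1, 2)) = Pow(Add(Rational(23814, 25), -147), Rational(1, 2)) = Pow(Rational(20139, 25), Rational(1, 2)) = Mul(Rational(7, 5), Pow(411, Rational(1, 2)))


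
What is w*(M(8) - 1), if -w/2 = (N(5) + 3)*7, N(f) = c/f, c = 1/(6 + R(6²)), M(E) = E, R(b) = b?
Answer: -4417/15 ≈ -294.47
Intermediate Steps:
c = 1/42 (c = 1/(6 + 6²) = 1/(6 + 36) = 1/42 ≈ 0.023810)
N(f) = 1/(42*f)
w = -631/15 (w = -2*((1/42)/5 + 3)*7 = -2*((1/42)*(⅕) + 3)*7 = -2*(1/210 + 3)*7 = -631*7/105 = -2*631/30 = -631/15 ≈ -42.067)
w*(M(8) - 1) = -631*(8 - 1)/15 = -631/15*7 = -4417/15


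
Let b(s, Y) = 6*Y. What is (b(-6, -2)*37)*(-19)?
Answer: 8436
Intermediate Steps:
(b(-6, -2)*37)*(-19) = ((6*(-2))*37)*(-19) = -12*37*(-19) = -444*(-19) = 8436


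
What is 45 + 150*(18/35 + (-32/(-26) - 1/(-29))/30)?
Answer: 339030/2639 ≈ 128.47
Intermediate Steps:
45 + 150*(18/35 + (-32/(-26) - 1/(-29))/30) = 45 + 150*(18*(1/35) + (-32*(-1/26) - 1*(-1/29))*(1/30)) = 45 + 150*(18/35 + (16/13 + 1/29)*(1/30)) = 45 + 150*(18/35 + (477/377)*(1/30)) = 45 + 150*(18/35 + 159/3770) = 45 + 150*(2937/5278) = 45 + 220275/2639 = 339030/2639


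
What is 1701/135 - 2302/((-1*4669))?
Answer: 305657/23345 ≈ 13.093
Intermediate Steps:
1701/135 - 2302/((-1*4669)) = 1701*(1/135) - 2302/(-4669) = 63/5 - 2302*(-1/4669) = 63/5 + 2302/4669 = 305657/23345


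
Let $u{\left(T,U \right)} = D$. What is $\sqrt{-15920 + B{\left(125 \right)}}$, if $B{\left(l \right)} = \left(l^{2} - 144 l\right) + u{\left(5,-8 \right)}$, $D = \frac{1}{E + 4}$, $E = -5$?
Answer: $2 i \sqrt{4574} \approx 135.26 i$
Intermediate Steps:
$D = -1$ ($D = \frac{1}{-5 + 4} = \frac{1}{-1} = -1$)
$u{\left(T,U \right)} = -1$
$B{\left(l \right)} = -1 + l^{2} - 144 l$ ($B{\left(l \right)} = \left(l^{2} - 144 l\right) - 1 = -1 + l^{2} - 144 l$)
$\sqrt{-15920 + B{\left(125 \right)}} = \sqrt{-15920 - \left(18001 - 15625\right)} = \sqrt{-15920 - 2376} = \sqrt{-18296} = 2 i \sqrt{4574}$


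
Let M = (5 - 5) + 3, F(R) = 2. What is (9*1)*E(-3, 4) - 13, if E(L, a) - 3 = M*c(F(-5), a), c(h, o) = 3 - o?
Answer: -13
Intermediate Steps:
M = 3 (M = 0 + 3 = 3)
E(L, a) = 12 - 3*a (E(L, a) = 3 + 3*(3 - a) = 3 + (9 - 3*a) = 12 - 3*a)
(9*1)*E(-3, 4) - 13 = (9*1)*(12 - 3*4) - 13 = 9*(12 - 12) - 13 = 9*0 - 13 = 0 - 13 = -13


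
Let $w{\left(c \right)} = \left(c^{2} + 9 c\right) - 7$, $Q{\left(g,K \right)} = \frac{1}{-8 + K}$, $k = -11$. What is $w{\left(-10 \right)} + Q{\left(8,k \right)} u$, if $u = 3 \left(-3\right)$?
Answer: $\frac{66}{19} \approx 3.4737$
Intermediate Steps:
$u = -9$
$w{\left(c \right)} = -7 + c^{2} + 9 c$
$w{\left(-10 \right)} + Q{\left(8,k \right)} u = \left(-7 + \left(-10\right)^{2} + 9 \left(-10\right)\right) + \frac{1}{-8 - 11} \left(-9\right) = \left(-7 + 100 - 90\right) + \frac{1}{-19} \left(-9\right) = 3 - - \frac{9}{19} = 3 + \frac{9}{19} = \frac{66}{19}$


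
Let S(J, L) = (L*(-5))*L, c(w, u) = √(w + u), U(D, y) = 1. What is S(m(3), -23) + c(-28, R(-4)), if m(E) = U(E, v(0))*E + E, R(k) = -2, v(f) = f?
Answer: -2645 + I*√30 ≈ -2645.0 + 5.4772*I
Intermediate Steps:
c(w, u) = √(u + w)
m(E) = 2*E (m(E) = 1*E + E = E + E = 2*E)
S(J, L) = -5*L² (S(J, L) = (-5*L)*L = -5*L²)
S(m(3), -23) + c(-28, R(-4)) = -5*(-23)² + √(-2 - 28) = -5*529 + √(-30) = -2645 + I*√30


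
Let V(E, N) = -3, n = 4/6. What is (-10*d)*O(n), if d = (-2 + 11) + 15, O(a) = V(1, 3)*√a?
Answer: 240*√6 ≈ 587.88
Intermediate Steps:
n = ⅔ (n = 4*(⅙) = ⅔ ≈ 0.66667)
O(a) = -3*√a
d = 24 (d = 9 + 15 = 24)
(-10*d)*O(n) = (-10*24)*(-√6) = -(-720)*√6/3 = -(-240)*√6 = 240*√6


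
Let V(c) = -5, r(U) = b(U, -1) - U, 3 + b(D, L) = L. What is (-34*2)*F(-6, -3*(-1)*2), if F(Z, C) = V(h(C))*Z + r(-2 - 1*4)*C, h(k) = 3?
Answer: -2856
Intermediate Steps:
b(D, L) = -3 + L
r(U) = -4 - U (r(U) = (-3 - 1) - U = -4 - U)
F(Z, C) = -5*Z + 2*C (F(Z, C) = -5*Z + (-4 - (-2 - 1*4))*C = -5*Z + (-4 - (-2 - 4))*C = -5*Z + (-4 - 1*(-6))*C = -5*Z + (-4 + 6)*C = -5*Z + 2*C)
(-34*2)*F(-6, -3*(-1)*2) = (-34*2)*(-5*(-6) + 2*(-3*(-1)*2)) = -68*(30 + 2*(3*2)) = -68*(30 + 2*6) = -68*(30 + 12) = -68*42 = -2856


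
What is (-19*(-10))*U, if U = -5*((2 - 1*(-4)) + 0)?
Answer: -5700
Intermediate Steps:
U = -30 (U = -5*((2 + 4) + 0) = -5*(6 + 0) = -5*6 = -30)
(-19*(-10))*U = -19*(-10)*(-30) = 190*(-30) = -5700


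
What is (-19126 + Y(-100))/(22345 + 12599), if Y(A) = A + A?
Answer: -3221/5824 ≈ -0.55306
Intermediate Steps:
Y(A) = 2*A
(-19126 + Y(-100))/(22345 + 12599) = (-19126 + 2*(-100))/(22345 + 12599) = (-19126 - 200)/34944 = -19326*1/34944 = -3221/5824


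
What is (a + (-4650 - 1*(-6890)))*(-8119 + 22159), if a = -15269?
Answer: -182927160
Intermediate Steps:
(a + (-4650 - 1*(-6890)))*(-8119 + 22159) = (-15269 + (-4650 - 1*(-6890)))*(-8119 + 22159) = (-15269 + (-4650 + 6890))*14040 = (-15269 + 2240)*14040 = -13029*14040 = -182927160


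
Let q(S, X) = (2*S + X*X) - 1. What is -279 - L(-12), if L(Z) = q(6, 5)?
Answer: -315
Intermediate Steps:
q(S, X) = -1 + X² + 2*S (q(S, X) = (2*S + X²) - 1 = (X² + 2*S) - 1 = -1 + X² + 2*S)
L(Z) = 36 (L(Z) = -1 + 5² + 2*6 = -1 + 25 + 12 = 36)
-279 - L(-12) = -279 - 1*36 = -279 - 36 = -315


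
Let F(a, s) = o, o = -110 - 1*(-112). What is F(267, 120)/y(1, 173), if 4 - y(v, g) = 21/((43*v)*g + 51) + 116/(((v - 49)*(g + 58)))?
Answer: 2966040/5943437 ≈ 0.49904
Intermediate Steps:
o = 2 (o = -110 + 112 = 2)
F(a, s) = 2
y(v, g) = 4 - 21/(51 + 43*g*v) - 116/((-49 + v)*(58 + g)) (y(v, g) = 4 - (21/((43*v)*g + 51) + 116/(((v - 49)*(g + 58)))) = 4 - (21/(43*g*v + 51) + 116/(((-49 + v)*(58 + g)))) = 4 - (21/(51 + 43*g*v) + 116*(1/((-49 + v)*(58 + g)))) = 4 - (21/(51 + 43*g*v) + 116/((-49 + v)*(58 + g))) = 4 + (-21/(51 + 43*g*v) - 116/((-49 + v)*(58 + g))) = 4 - 21/(51 + 43*g*v) - 116/((-49 + v)*(58 + g)))
F(267, 120)/y(1, 173) = 2/(((526002 - 10614*1 + 8967*173 - 9976*173*1² - 172*173²*1² + 8428*1*173² + 493629*173*1)/(144942 - 2958*1 + 2499*173 - 2494*173*1² - 43*173²*1² + 2107*1*173² + 122155*173*1))) = 2/(((526002 - 10614 + 1551291 - 9976*173*1 - 172*29929*1 + 8428*1*29929 + 85397817)/(144942 - 2958 + 432327 - 2494*173*1 - 43*29929*1 + 2107*1*29929 + 21132815))) = 2/(((526002 - 10614 + 1551291 - 1725848 - 5147788 + 252241612 + 85397817)/(144942 - 2958 + 432327 - 431462 - 1286947 + 63060403 + 21132815))) = 2/((332832472/83049120)) = 2/(((1/83049120)*332832472)) = 2/(5943437/1483020) = 2*(1483020/5943437) = 2966040/5943437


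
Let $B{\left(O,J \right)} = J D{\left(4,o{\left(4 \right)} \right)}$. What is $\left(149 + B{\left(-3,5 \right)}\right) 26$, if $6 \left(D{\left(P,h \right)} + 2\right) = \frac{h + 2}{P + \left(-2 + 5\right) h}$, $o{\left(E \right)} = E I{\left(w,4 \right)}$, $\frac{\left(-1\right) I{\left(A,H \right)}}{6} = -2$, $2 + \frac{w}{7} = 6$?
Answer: $\frac{803933}{222} \approx 3621.3$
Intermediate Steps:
$w = 28$ ($w = -14 + 7 \cdot 6 = -14 + 42 = 28$)
$I{\left(A,H \right)} = 12$ ($I{\left(A,H \right)} = \left(-6\right) \left(-2\right) = 12$)
$o{\left(E \right)} = 12 E$ ($o{\left(E \right)} = E 12 = 12 E$)
$D{\left(P,h \right)} = -2 + \frac{2 + h}{6 \left(P + 3 h\right)}$ ($D{\left(P,h \right)} = -2 + \frac{\left(h + 2\right) \frac{1}{P + \left(-2 + 5\right) h}}{6} = -2 + \frac{\left(2 + h\right) \frac{1}{P + 3 h}}{6} = -2 + \frac{\frac{1}{P + 3 h} \left(2 + h\right)}{6} = -2 + \frac{2 + h}{6 \left(P + 3 h\right)}$)
$B{\left(O,J \right)} = - \frac{863 J}{444}$ ($B{\left(O,J \right)} = J \frac{2 - 35 \cdot 12 \cdot 4 - 48}{6 \left(4 + 3 \cdot 12 \cdot 4\right)} = J \frac{2 - 1680 - 48}{6 \left(4 + 3 \cdot 48\right)} = J \frac{2 - 1680 - 48}{6 \left(4 + 144\right)} = J \frac{1}{6} \cdot \frac{1}{148} \left(-1726\right) = J \left(- \frac{863}{444}\right) = - \frac{863 J}{444}$)
$\left(149 + B{\left(-3,5 \right)}\right) 26 = \left(149 - \frac{4315}{444}\right) 26 = \frac{61841}{444} \cdot 26 = \frac{803933}{222}$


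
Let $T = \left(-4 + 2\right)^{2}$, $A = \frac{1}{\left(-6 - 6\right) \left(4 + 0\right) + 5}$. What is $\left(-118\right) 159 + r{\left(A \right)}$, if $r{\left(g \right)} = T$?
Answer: $-18758$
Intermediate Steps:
$A = - \frac{1}{43}$ ($A = \frac{1}{\left(-12\right) 4 + 5} = \frac{1}{-48 + 5} = \frac{1}{-43} = - \frac{1}{43} \approx -0.023256$)
$T = 4$ ($T = \left(-2\right)^{2} = 4$)
$r{\left(g \right)} = 4$
$\left(-118\right) 159 + r{\left(A \right)} = \left(-118\right) 159 + 4 = -18762 + 4 = -18758$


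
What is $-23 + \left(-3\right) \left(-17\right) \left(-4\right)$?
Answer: $-227$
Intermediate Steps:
$-23 + \left(-3\right) \left(-17\right) \left(-4\right) = -23 + 51 \left(-4\right) = -23 - 204 = -227$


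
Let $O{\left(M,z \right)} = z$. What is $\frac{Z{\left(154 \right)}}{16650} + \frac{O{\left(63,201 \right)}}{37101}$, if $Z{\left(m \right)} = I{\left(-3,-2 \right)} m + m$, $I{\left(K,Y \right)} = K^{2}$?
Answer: $\frac{2016073}{20591055} \approx 0.09791$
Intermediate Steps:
$Z{\left(m \right)} = 10 m$ ($Z{\left(m \right)} = \left(-3\right)^{2} m + m = 9 m + m = 10 m$)
$\frac{Z{\left(154 \right)}}{16650} + \frac{O{\left(63,201 \right)}}{37101} = \frac{10 \cdot 154}{16650} + \frac{201}{37101} = 1540 \cdot \frac{1}{16650} + 201 \cdot \frac{1}{37101} = \frac{154}{1665} + \frac{67}{12367} = \frac{2016073}{20591055}$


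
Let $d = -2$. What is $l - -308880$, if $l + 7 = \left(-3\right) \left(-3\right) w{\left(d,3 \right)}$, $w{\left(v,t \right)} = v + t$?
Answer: $308882$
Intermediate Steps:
$w{\left(v,t \right)} = t + v$
$l = 2$ ($l = -7 + \left(-3\right) \left(-3\right) \left(3 - 2\right) = -7 + 9 \cdot 1 = -7 + 9 = 2$)
$l - -308880 = 2 - -308880 = 2 + 308880 = 308882$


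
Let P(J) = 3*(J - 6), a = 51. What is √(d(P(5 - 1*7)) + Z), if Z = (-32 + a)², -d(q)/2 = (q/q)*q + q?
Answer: √457 ≈ 21.378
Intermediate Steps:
P(J) = -18 + 3*J (P(J) = 3*(-6 + J) = -18 + 3*J)
d(q) = -4*q (d(q) = -2*((q/q)*q + q) = -2*(1*q + q) = -2*(q + q) = -4*q)
Z = 361 (Z = (-32 + 51)² = 19² = 361)
√(d(P(5 - 1*7)) + Z) = √(-4*(-18 + 3*(5 - 1*7)) + 361) = √(-4*(-18 + 3*(5 - 7)) + 361) = √(-4*(-18 + 3*(-2)) + 361) = √(-4*(-18 - 6) + 361) = √(-4*(-24) + 361) = √(96 + 361) = √457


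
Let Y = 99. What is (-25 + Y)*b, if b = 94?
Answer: 6956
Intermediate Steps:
(-25 + Y)*b = (-25 + 99)*94 = 74*94 = 6956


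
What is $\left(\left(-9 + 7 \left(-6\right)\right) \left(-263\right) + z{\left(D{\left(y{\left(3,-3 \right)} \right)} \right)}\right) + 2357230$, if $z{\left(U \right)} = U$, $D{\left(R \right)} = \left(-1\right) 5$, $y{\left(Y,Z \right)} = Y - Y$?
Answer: $2370638$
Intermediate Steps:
$y{\left(Y,Z \right)} = 0$
$D{\left(R \right)} = -5$
$\left(\left(-9 + 7 \left(-6\right)\right) \left(-263\right) + z{\left(D{\left(y{\left(3,-3 \right)} \right)} \right)}\right) + 2357230 = \left(\left(-9 + 7 \left(-6\right)\right) \left(-263\right) - 5\right) + 2357230 = \left(\left(-9 - 42\right) \left(-263\right) - 5\right) + 2357230 = \left(\left(-51\right) \left(-263\right) - 5\right) + 2357230 = \left(13413 - 5\right) + 2357230 = 13408 + 2357230 = 2370638$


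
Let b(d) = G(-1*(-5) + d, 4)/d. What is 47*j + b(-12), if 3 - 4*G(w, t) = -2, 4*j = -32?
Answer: -18053/48 ≈ -376.10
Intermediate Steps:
j = -8 (j = (1/4)*(-32) = -8)
G(w, t) = 5/4 (G(w, t) = 3/4 - 1/4*(-2) = 3/4 + 1/2 = 5/4)
b(d) = 5/(4*d)
47*j + b(-12) = 47*(-8) + (5/4)/(-12) = -376 + (5/4)*(-1/12) = -376 - 5/48 = -18053/48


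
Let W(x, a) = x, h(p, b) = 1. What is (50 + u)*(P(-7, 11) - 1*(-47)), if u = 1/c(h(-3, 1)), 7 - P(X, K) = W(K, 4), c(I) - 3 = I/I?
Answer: 8643/4 ≈ 2160.8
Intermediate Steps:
c(I) = 4 (c(I) = 3 + I/I = 3 + 1 = 4)
P(X, K) = 7 - K
u = ¼ (u = 1/4 = ¼ ≈ 0.25000)
(50 + u)*(P(-7, 11) - 1*(-47)) = (50 + ¼)*((7 - 1*11) - 1*(-47)) = 201*((7 - 11) + 47)/4 = 201*(-4 + 47)/4 = (201/4)*43 = 8643/4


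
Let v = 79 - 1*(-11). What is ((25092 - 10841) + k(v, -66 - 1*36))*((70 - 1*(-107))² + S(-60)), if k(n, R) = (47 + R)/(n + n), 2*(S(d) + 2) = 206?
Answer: 8062187875/18 ≈ 4.4790e+8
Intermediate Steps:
S(d) = 101 (S(d) = -2 + (½)*206 = -2 + 103 = 101)
v = 90 (v = 79 + 11 = 90)
k(n, R) = (47 + R)/(2*n) (k(n, R) = (47 + R)/((2*n)) = (47 + R)*(1/(2*n)) = (47 + R)/(2*n))
((25092 - 10841) + k(v, -66 - 1*36))*((70 - 1*(-107))² + S(-60)) = ((25092 - 10841) + (½)*(47 + (-66 - 1*36))/90)*((70 - 1*(-107))² + 101) = (14251 + (½)*(1/90)*(47 + (-66 - 36)))*((70 + 107)² + 101) = (14251 + (½)*(1/90)*(47 - 102))*(177² + 101) = (14251 + (½)*(1/90)*(-55))*(31329 + 101) = (14251 - 11/36)*31430 = (513025/36)*31430 = 8062187875/18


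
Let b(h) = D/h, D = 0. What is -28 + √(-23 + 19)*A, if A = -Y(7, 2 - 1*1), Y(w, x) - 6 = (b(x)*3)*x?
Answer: -28 - 12*I ≈ -28.0 - 12.0*I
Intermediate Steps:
b(h) = 0 (b(h) = 0/h = 0)
Y(w, x) = 6 (Y(w, x) = 6 + (0*3)*x = 6 + 0*x = 6 + 0 = 6)
A = -6 (A = -1*6 = -6)
-28 + √(-23 + 19)*A = -28 + √(-23 + 19)*(-6) = -28 + √(-4)*(-6) = -28 + (2*I)*(-6) = -28 - 12*I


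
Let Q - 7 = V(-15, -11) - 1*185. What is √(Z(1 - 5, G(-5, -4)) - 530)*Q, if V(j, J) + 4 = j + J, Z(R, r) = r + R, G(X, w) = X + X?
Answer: -832*I*√34 ≈ -4851.4*I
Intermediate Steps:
G(X, w) = 2*X
Z(R, r) = R + r
V(j, J) = -4 + J + j (V(j, J) = -4 + (j + J) = -4 + (J + j) = -4 + J + j)
Q = -208 (Q = 7 + ((-4 - 11 - 15) - 1*185) = 7 + (-30 - 185) = 7 - 215 = -208)
√(Z(1 - 5, G(-5, -4)) - 530)*Q = √(((1 - 5) + 2*(-5)) - 530)*(-208) = √((-4 - 10) - 530)*(-208) = √(-14 - 530)*(-208) = √(-544)*(-208) = (4*I*√34)*(-208) = -832*I*√34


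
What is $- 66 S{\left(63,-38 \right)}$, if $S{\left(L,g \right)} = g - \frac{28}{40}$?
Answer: $\frac{12771}{5} \approx 2554.2$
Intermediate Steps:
$S{\left(L,g \right)} = - \frac{7}{10} + g$ ($S{\left(L,g \right)} = g - \frac{7}{10} = - \frac{7}{10} + g$)
$- 66 S{\left(63,-38 \right)} = - 66 \left(- \frac{7}{10} - 38\right) = \left(-66\right) \left(- \frac{387}{10}\right) = \frac{12771}{5}$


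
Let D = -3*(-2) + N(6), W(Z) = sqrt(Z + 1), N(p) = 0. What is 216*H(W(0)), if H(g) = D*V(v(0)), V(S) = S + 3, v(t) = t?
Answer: 3888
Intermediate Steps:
W(Z) = sqrt(1 + Z)
D = 6 (D = -3*(-2) + 0 = 6 + 0 = 6)
V(S) = 3 + S
H(g) = 18 (H(g) = 6*(3 + 0) = 6*3 = 18)
216*H(W(0)) = 216*18 = 3888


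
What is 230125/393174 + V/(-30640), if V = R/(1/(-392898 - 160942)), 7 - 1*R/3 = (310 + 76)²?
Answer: -1216618877817259/150585642 ≈ -8.0792e+6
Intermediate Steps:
R = -446967 (R = 21 - 3*(310 + 76)² = 21 - 3*386² = 21 - 3*148996 = 21 - 446988 = -446967)
V = 247548203280 (V = -446967/(1/(-392898 - 160942)) = -446967/(1/(-553840)) = -446967/(-1/553840) = -446967*(-553840) = 247548203280)
230125/393174 + V/(-30640) = 230125/393174 + 247548203280/(-30640) = 230125*(1/393174) + 247548203280*(-1/30640) = 230125/393174 - 3094352541/383 = -1216618877817259/150585642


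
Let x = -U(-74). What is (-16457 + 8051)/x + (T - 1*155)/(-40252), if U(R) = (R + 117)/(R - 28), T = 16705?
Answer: -17256629737/865418 ≈ -19940.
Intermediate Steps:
U(R) = (117 + R)/(-28 + R)
x = 43/102 (x = -(117 - 74)/(-28 - 74) = -43/(-102) = -(-1)*43/102 = -1*(-43/102) = 43/102 ≈ 0.42157)
(-16457 + 8051)/x + (T - 1*155)/(-40252) = (-16457 + 8051)/(43/102) + (16705 - 1*155)/(-40252) = -8406*102/43 + (16705 - 155)*(-1/40252) = -857412/43 + 16550*(-1/40252) = -857412/43 - 8275/20126 = -17256629737/865418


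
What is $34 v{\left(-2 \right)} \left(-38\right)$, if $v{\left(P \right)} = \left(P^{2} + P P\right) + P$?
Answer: $-7752$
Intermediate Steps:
$v{\left(P \right)} = P + 2 P^{2}$ ($v{\left(P \right)} = \left(P^{2} + P^{2}\right) + P = 2 P^{2} + P = P + 2 P^{2}$)
$34 v{\left(-2 \right)} \left(-38\right) = 34 \left(- 2 \left(1 + 2 \left(-2\right)\right)\right) \left(-38\right) = 34 \left(- 2 \left(1 - 4\right)\right) \left(-38\right) = 34 \left(\left(-2\right) \left(-3\right)\right) \left(-38\right) = 34 \cdot 6 \left(-38\right) = 204 \left(-38\right) = -7752$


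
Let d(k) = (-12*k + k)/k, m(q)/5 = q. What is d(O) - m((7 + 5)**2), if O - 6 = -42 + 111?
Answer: -731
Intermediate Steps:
O = 75 (O = 6 + (-42 + 111) = 6 + 69 = 75)
m(q) = 5*q
d(k) = -11 (d(k) = (-11*k)/k = -11)
d(O) - m((7 + 5)**2) = -11 - 5*(7 + 5)**2 = -11 - 5*12**2 = -11 - 5*144 = -11 - 1*720 = -11 - 720 = -731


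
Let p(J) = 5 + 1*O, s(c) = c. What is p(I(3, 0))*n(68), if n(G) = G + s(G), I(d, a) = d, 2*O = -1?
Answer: 612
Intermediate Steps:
O = -½ (O = (½)*(-1) = -½ ≈ -0.50000)
n(G) = 2*G (n(G) = G + G = 2*G)
p(J) = 9/2 (p(J) = 5 + 1*(-½) = 5 - ½ = 9/2)
p(I(3, 0))*n(68) = 9*(2*68)/2 = (9/2)*136 = 612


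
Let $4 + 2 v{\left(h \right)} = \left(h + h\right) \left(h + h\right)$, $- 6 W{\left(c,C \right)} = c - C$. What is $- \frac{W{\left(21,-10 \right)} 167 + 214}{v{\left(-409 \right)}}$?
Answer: $\frac{229}{118080} \approx 0.0019394$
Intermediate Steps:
$W{\left(c,C \right)} = - \frac{c}{6} + \frac{C}{6}$ ($W{\left(c,C \right)} = - \frac{c - C}{6} = - \frac{c}{6} + \frac{C}{6}$)
$v{\left(h \right)} = -2 + 2 h^{2}$ ($v{\left(h \right)} = -2 + \frac{\left(h + h\right) \left(h + h\right)}{2} = -2 + \frac{2 h 2 h}{2} = -2 + \frac{4 h^{2}}{2} = -2 + 2 h^{2}$)
$- \frac{W{\left(21,-10 \right)} 167 + 214}{v{\left(-409 \right)}} = - \frac{\left(\left(- \frac{1}{6}\right) 21 + \frac{1}{6} \left(-10\right)\right) 167 + 214}{-2 + 2 \left(-409\right)^{2}} = - \frac{\left(- \frac{7}{2} - \frac{5}{3}\right) 167 + 214}{-2 + 2 \cdot 167281} = - \frac{\left(- \frac{31}{6}\right) 167 + 214}{-2 + 334562} = - \frac{- \frac{5177}{6} + 214}{334560} = - \frac{-3893}{6 \cdot 334560} = \left(-1\right) \left(- \frac{229}{118080}\right) = \frac{229}{118080}$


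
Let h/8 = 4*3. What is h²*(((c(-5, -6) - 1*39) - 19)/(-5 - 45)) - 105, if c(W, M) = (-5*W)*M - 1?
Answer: 960447/25 ≈ 38418.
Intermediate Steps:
h = 96 (h = 8*(4*3) = 8*12 = 96)
c(W, M) = -1 - 5*M*W (c(W, M) = -5*M*W - 1 = -1 - 5*M*W)
h²*(((c(-5, -6) - 1*39) - 19)/(-5 - 45)) - 105 = 96²*((((-1 - 5*(-6)*(-5)) - 1*39) - 19)/(-5 - 45)) - 105 = 9216*((((-1 - 150) - 39) - 19)/(-50)) - 105 = 9216*(((-151 - 39) - 19)*(-1/50)) - 105 = 9216*((-190 - 19)*(-1/50)) - 105 = 9216*(-209*(-1/50)) - 105 = 9216*(209/50) - 105 = 963072/25 - 105 = 960447/25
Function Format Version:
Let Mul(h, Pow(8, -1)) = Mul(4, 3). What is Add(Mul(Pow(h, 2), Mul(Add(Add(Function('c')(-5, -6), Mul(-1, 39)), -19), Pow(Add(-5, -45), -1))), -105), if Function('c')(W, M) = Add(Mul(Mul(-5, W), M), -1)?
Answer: Rational(960447, 25) ≈ 38418.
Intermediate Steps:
h = 96 (h = Mul(8, Mul(4, 3)) = Mul(8, 12) = 96)
Function('c')(W, M) = Add(-1, Mul(-5, M, W)) (Function('c')(W, M) = Add(Mul(-5, M, W), -1) = Add(-1, Mul(-5, M, W)))
Add(Mul(Pow(h, 2), Mul(Add(Add(Function('c')(-5, -6), Mul(-1, 39)), -19), Pow(Add(-5, -45), -1))), -105) = Add(Mul(Pow(96, 2), Mul(Add(Add(Add(-1, Mul(-5, -6, -5)), Mul(-1, 39)), -19), Pow(Add(-5, -45), -1))), -105) = Add(Mul(9216, Mul(Add(Add(Add(-1, -150), -39), -19), Pow(-50, -1))), -105) = Add(Mul(9216, Mul(Add(Add(-151, -39), -19), Rational(-1, 50))), -105) = Add(Mul(9216, Mul(Add(-190, -19), Rational(-1, 50))), -105) = Add(Mul(9216, Mul(-209, Rational(-1, 50))), -105) = Add(Mul(9216, Rational(209, 50)), -105) = Add(Rational(963072, 25), -105) = Rational(960447, 25)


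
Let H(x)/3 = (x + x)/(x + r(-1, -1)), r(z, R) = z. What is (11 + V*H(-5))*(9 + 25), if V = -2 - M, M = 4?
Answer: -646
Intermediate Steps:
V = -6 (V = -2 - 1*4 = -2 - 4 = -6)
H(x) = 6*x/(-1 + x) (H(x) = 3*((x + x)/(x - 1)) = 3*((2*x)/(-1 + x)) = 3*(2*x/(-1 + x)) = 6*x/(-1 + x))
(11 + V*H(-5))*(9 + 25) = (11 - 36*(-5)/(-1 - 5))*(9 + 25) = (11 - 36*(-5)/(-6))*34 = (11 - 36*(-5)*(-1)/6)*34 = (11 - 6*5)*34 = (11 - 30)*34 = -19*34 = -646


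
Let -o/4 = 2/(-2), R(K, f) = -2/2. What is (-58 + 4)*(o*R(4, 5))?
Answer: 216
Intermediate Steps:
R(K, f) = -1 (R(K, f) = -2*½ = -1)
o = 4 (o = -8/(-2) = -8*(-1)/2 = -4*(-1) = 4)
(-58 + 4)*(o*R(4, 5)) = (-58 + 4)*(4*(-1)) = -54*(-4) = 216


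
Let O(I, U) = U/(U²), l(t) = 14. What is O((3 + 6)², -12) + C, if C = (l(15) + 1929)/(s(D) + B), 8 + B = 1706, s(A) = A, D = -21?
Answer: 7213/6708 ≈ 1.0753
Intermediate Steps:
B = 1698 (B = -8 + 1706 = 1698)
C = 1943/1677 (C = (14 + 1929)/(-21 + 1698) = 1943/1677 ≈ 1.1586)
O(I, U) = 1/U (O(I, U) = U/U² = 1/U)
O((3 + 6)², -12) + C = 1/(-12) + 1943/1677 = -1/12 + 1943/1677 = 7213/6708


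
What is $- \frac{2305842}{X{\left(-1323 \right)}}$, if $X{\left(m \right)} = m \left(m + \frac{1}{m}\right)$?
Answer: $- \frac{1152921}{875165} \approx -1.3174$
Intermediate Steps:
$- \frac{2305842}{X{\left(-1323 \right)}} = - \frac{2305842}{1 + \left(-1323\right)^{2}} = - \frac{2305842}{1 + 1750329} = - \frac{2305842}{1750330} = \left(-2305842\right) \frac{1}{1750330} = - \frac{1152921}{875165}$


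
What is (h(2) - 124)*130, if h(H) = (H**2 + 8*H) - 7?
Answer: -14430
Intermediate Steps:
h(H) = -7 + H**2 + 8*H
(h(2) - 124)*130 = ((-7 + 2**2 + 8*2) - 124)*130 = ((-7 + 4 + 16) - 124)*130 = (13 - 124)*130 = -111*130 = -14430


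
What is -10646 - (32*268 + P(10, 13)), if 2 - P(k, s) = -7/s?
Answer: -249919/13 ≈ -19225.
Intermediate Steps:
P(k, s) = 2 + 7/s (P(k, s) = 2 - (-7)/s = 2 + 7/s)
-10646 - (32*268 + P(10, 13)) = -10646 - (32*268 + (2 + 7/13)) = -10646 - (8576 + (2 + 7*(1/13))) = -10646 - (8576 + (2 + 7/13)) = -10646 - (8576 + 33/13) = -10646 - 1*111521/13 = -10646 - 111521/13 = -249919/13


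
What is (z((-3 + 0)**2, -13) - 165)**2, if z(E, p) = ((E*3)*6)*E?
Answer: 1671849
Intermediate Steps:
z(E, p) = 18*E**2 (z(E, p) = ((3*E)*6)*E = (18*E)*E = 18*E**2)
(z((-3 + 0)**2, -13) - 165)**2 = (18*((-3 + 0)**2)**2 - 165)**2 = (18*((-3)**2)**2 - 165)**2 = (18*9**2 - 165)**2 = (18*81 - 165)**2 = (1458 - 165)**2 = 1293**2 = 1671849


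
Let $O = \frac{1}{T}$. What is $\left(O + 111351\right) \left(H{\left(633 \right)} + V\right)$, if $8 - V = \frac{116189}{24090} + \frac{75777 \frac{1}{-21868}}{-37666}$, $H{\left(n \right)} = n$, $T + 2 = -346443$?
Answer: $\frac{1006134967982122386048803}{14203137893429100} \approx 7.0839 \cdot 10^{7}$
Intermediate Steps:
$T = -346445$ ($T = -2 - 346443 = -346445$)
$O = - \frac{1}{346445}$ ($O = \frac{1}{-346445} = - \frac{1}{346445} \approx -2.8865 \cdot 10^{-6}$)
$V = \frac{260476179119}{81993608760}$ ($V = 8 - \left(\frac{116189}{24090} + \frac{75777 \frac{1}{-21868}}{-37666}\right) = 8 - \left(116189 \cdot \frac{1}{24090} + 75777 \left(- \frac{1}{21868}\right) \left(- \frac{1}{37666}\right)\right) = 8 - \left(\frac{116189}{24090} - - \frac{75777}{823680088}\right) = 8 - \left(\frac{116189}{24090} + \frac{75777}{823680088}\right) = 8 - \frac{395472690961}{81993608760} = \frac{260476179119}{81993608760} \approx 3.1768$)
$\left(O + 111351\right) \left(H{\left(633 \right)} + V\right) = \left(- \frac{1}{346445} + 111351\right) \left(633 + \frac{260476179119}{81993608760}\right) = \frac{38576997194}{346445} \cdot \frac{52162430524199}{81993608760} = \frac{1006134967982122386048803}{14203137893429100}$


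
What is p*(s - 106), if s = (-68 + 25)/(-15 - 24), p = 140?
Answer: -572740/39 ≈ -14686.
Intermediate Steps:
s = 43/39 (s = -43/(-39) = -43*(-1/39) = 43/39 ≈ 1.1026)
p*(s - 106) = 140*(43/39 - 106) = 140*(-4091/39) = -572740/39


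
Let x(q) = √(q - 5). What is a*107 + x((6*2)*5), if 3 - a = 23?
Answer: -2140 + √55 ≈ -2132.6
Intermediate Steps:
a = -20 (a = 3 - 1*23 = 3 - 23 = -20)
x(q) = √(-5 + q)
a*107 + x((6*2)*5) = -20*107 + √(-5 + (6*2)*5) = -2140 + √(-5 + 12*5) = -2140 + √(-5 + 60) = -2140 + √55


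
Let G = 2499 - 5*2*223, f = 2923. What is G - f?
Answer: -2654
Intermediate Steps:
G = 269 (G = 2499 - 10*223 = 2499 - 1*2230 = 2499 - 2230 = 269)
G - f = 269 - 1*2923 = 269 - 2923 = -2654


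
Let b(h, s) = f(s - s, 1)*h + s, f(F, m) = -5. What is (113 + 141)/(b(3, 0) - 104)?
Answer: -254/119 ≈ -2.1345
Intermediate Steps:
b(h, s) = s - 5*h (b(h, s) = -5*h + s = s - 5*h)
(113 + 141)/(b(3, 0) - 104) = (113 + 141)/((0 - 5*3) - 104) = 254/((0 - 15) - 104) = 254/(-15 - 104) = 254/(-119) = -1/119*254 = -254/119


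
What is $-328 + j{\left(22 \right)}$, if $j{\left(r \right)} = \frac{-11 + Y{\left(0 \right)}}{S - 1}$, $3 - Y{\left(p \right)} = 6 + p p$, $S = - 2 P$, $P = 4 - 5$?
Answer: $-342$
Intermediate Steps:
$P = -1$ ($P = 4 - 5 = -1$)
$S = 2$ ($S = \left(-2\right) \left(-1\right) = 2$)
$Y{\left(p \right)} = -3 - p^{2}$ ($Y{\left(p \right)} = 3 - \left(6 + p p\right) = 3 - \left(6 + p^{2}\right) = -3 - p^{2}$)
$j{\left(r \right)} = -14$ ($j{\left(r \right)} = \frac{-11 - 3}{2 - 1} = \frac{-11 - 3}{1} = \left(-11 + \left(-3 + 0\right)\right) 1 = \left(-11 - 3\right) 1 = \left(-14\right) 1 = -14$)
$-328 + j{\left(22 \right)} = -328 - 14 = -342$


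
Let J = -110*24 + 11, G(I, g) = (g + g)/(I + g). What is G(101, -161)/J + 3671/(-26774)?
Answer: -6678236/47992395 ≈ -0.13915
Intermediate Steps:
G(I, g) = 2*g/(I + g) (G(I, g) = (2*g)/(I + g) = 2*g/(I + g))
J = -2629 (J = -2640 + 11 = -2629)
G(101, -161)/J + 3671/(-26774) = (2*(-161)/(101 - 161))/(-2629) + 3671/(-26774) = (2*(-161)/(-60))*(-1/2629) + 3671*(-1/26774) = (2*(-161)*(-1/60))*(-1/2629) - 3671/26774 = (161/30)*(-1/2629) - 3671/26774 = -161/78870 - 3671/26774 = -6678236/47992395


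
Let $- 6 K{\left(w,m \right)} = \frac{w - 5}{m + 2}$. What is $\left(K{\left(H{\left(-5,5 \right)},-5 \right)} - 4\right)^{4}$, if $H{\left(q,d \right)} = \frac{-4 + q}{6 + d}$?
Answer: $\frac{33556377856}{96059601} \approx 349.33$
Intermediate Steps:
$H{\left(q,d \right)} = \frac{-4 + q}{6 + d}$
$K{\left(w,m \right)} = - \frac{-5 + w}{6 \left(2 + m\right)}$ ($K{\left(w,m \right)} = - \frac{\left(w - 5\right) \frac{1}{m + 2}}{6} = - \frac{\left(-5 + w\right) \frac{1}{2 + m}}{6} = - \frac{\frac{1}{2 + m} \left(-5 + w\right)}{6} = - \frac{-5 + w}{6 \left(2 + m\right)}$)
$\left(K{\left(H{\left(-5,5 \right)},-5 \right)} - 4\right)^{4} = \left(\frac{5 - \frac{-4 - 5}{6 + 5}}{6 \left(2 - 5\right)} - 4\right)^{4} = \left(\frac{5 - \frac{1}{11} \left(-9\right)}{6 \left(-3\right)} - 4\right)^{4} = \left(\frac{1}{6} \left(- \frac{1}{3}\right) \left(5 - \frac{1}{11} \left(-9\right)\right) - 4\right)^{4} = \left(\frac{1}{6} \left(- \frac{1}{3}\right) \left(5 - - \frac{9}{11}\right) - 4\right)^{4} = \left(\frac{1}{6} \left(- \frac{1}{3}\right) \left(5 + \frac{9}{11}\right) - 4\right)^{4} = \left(\frac{1}{6} \left(- \frac{1}{3}\right) \frac{64}{11} - 4\right)^{4} = \left(- \frac{32}{99} - 4\right)^{4} = \left(- \frac{428}{99}\right)^{4} = \frac{33556377856}{96059601}$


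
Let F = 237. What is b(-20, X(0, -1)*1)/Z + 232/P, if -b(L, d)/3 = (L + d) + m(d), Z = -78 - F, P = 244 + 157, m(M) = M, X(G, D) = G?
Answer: 3268/8421 ≈ 0.38808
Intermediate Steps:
P = 401
Z = -315 (Z = -78 - 1*237 = -78 - 237 = -315)
b(L, d) = -6*d - 3*L (b(L, d) = -3*((L + d) + d) = -3*(L + 2*d) = -6*d - 3*L)
b(-20, X(0, -1)*1)/Z + 232/P = (-0 - 3*(-20))/(-315) + 232/401 = (-6*0 + 60)*(-1/315) + 232*(1/401) = (0 + 60)*(-1/315) + 232/401 = 60*(-1/315) + 232/401 = -4/21 + 232/401 = 3268/8421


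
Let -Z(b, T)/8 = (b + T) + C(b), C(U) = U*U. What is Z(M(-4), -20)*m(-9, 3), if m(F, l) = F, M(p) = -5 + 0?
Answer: 0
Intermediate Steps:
M(p) = -5
C(U) = U²
Z(b, T) = -8*T - 8*b - 8*b² (Z(b, T) = -8*((b + T) + b²) = -8*((T + b) + b²) = -8*(T + b + b²) = -8*T - 8*b - 8*b²)
Z(M(-4), -20)*m(-9, 3) = (-8*(-20) - 8*(-5) - 8*(-5)²)*(-9) = (160 + 40 - 8*25)*(-9) = (160 + 40 - 200)*(-9) = 0*(-9) = 0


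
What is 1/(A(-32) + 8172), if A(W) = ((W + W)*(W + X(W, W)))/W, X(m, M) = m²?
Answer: 1/10156 ≈ 9.8464e-5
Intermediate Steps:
A(W) = 2*W + 2*W² (A(W) = ((W + W)*(W + W²))/W = ((2*W)*(W + W²))/W = (2*W*(W + W²))/W = 2*W + 2*W²)
1/(A(-32) + 8172) = 1/(2*(-32)*(1 - 32) + 8172) = 1/(2*(-32)*(-31) + 8172) = 1/(1984 + 8172) = 1/10156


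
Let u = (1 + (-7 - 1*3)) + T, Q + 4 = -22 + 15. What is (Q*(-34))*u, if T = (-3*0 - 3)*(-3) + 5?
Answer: 1870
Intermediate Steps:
Q = -11 (Q = -4 + (-22 + 15) = -4 - 7 = -11)
T = 14 (T = (0 - 3)*(-3) + 5 = -3*(-3) + 5 = 9 + 5 = 14)
u = 5 (u = (1 + (-7 - 1*3)) + 14 = (1 + (-7 - 3)) + 14 = (1 - 10) + 14 = -9 + 14 = 5)
(Q*(-34))*u = -11*(-34)*5 = 374*5 = 1870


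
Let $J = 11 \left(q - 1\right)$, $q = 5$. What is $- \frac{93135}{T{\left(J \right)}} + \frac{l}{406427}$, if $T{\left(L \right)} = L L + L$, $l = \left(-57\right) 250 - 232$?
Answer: $- \frac{2525416867}{53648364} \approx -47.073$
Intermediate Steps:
$J = 44$ ($J = 11 \left(5 - 1\right) = 11 \cdot 4 = 44$)
$l = -14482$ ($l = -14250 - 232 = -14482$)
$T{\left(L \right)} = L + L^{2}$ ($T{\left(L \right)} = L^{2} + L = L + L^{2}$)
$- \frac{93135}{T{\left(J \right)}} + \frac{l}{406427} = - \frac{93135}{44 \left(1 + 44\right)} - \frac{14482}{406427} = - \frac{93135}{44 \cdot 45} - \frac{14482}{406427} = - \frac{93135}{1980} - \frac{14482}{406427} = \left(-93135\right) \frac{1}{1980} - \frac{14482}{406427} = - \frac{6209}{132} - \frac{14482}{406427} = - \frac{2525416867}{53648364}$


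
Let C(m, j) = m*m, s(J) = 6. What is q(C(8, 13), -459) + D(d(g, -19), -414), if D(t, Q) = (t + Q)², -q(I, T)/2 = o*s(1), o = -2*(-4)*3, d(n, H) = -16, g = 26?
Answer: 184612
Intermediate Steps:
o = 24 (o = 8*3 = 24)
C(m, j) = m²
q(I, T) = -288 (q(I, T) = -48*6 = -2*144 = -288)
D(t, Q) = (Q + t)²
q(C(8, 13), -459) + D(d(g, -19), -414) = -288 + (-414 - 16)² = -288 + (-430)² = -288 + 184900 = 184612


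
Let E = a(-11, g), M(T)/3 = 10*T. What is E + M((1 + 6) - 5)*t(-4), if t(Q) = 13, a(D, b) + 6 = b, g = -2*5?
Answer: 764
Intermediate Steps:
g = -10
M(T) = 30*T (M(T) = 3*(10*T) = 30*T)
a(D, b) = -6 + b
E = -16 (E = -6 - 10 = -16)
E + M((1 + 6) - 5)*t(-4) = -16 + (30*((1 + 6) - 5))*13 = -16 + (30*(7 - 5))*13 = -16 + (30*2)*13 = -16 + 60*13 = -16 + 780 = 764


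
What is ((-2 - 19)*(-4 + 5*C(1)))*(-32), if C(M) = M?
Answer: 672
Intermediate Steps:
((-2 - 19)*(-4 + 5*C(1)))*(-32) = ((-2 - 19)*(-4 + 5*1))*(-32) = -21*(-4 + 5)*(-32) = -21*1*(-32) = -21*(-32) = 672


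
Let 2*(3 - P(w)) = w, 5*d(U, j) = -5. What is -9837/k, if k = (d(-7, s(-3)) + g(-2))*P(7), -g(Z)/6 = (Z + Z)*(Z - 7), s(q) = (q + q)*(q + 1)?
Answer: -19674/217 ≈ -90.664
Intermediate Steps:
s(q) = 2*q*(1 + q) (s(q) = (2*q)*(1 + q) = 2*q*(1 + q))
d(U, j) = -1 (d(U, j) = (⅕)*(-5) = -1)
g(Z) = -12*Z*(-7 + Z) (g(Z) = -6*(Z + Z)*(Z - 7) = -6*2*Z*(-7 + Z) = -12*Z*(-7 + Z))
P(w) = 3 - w/2
k = 217/2 (k = (-1 + 12*(-2)*(7 - 1*(-2)))*(3 - ½*7) = (-1 + 12*(-2)*(7 + 2))*(3 - 7/2) = (-1 + 12*(-2)*9)*(-½) = (-1 - 216)*(-½) = -217*(-½) = 217/2 ≈ 108.50)
-9837/k = -9837/217/2 = -9837*2/217 = -19674/217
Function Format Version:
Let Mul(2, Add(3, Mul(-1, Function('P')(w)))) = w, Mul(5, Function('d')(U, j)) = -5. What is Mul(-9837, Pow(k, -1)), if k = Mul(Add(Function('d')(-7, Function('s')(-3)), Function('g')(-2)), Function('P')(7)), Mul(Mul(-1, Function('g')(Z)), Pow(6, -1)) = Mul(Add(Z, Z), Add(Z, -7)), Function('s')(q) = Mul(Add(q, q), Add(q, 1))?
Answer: Rational(-19674, 217) ≈ -90.664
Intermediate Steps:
Function('s')(q) = Mul(2, q, Add(1, q)) (Function('s')(q) = Mul(Mul(2, q), Add(1, q)) = Mul(2, q, Add(1, q)))
Function('d')(U, j) = -1 (Function('d')(U, j) = Mul(Rational(1, 5), -5) = -1)
Function('g')(Z) = Mul(-12, Z, Add(-7, Z)) (Function('g')(Z) = Mul(-6, Mul(Add(Z, Z), Add(Z, -7))) = Mul(-6, Mul(Mul(2, Z), Add(-7, Z))) = Mul(-6, Mul(2, Z, Add(-7, Z))) = Mul(-12, Z, Add(-7, Z)))
Function('P')(w) = Add(3, Mul(Rational(-1, 2), w))
k = Rational(217, 2) (k = Mul(Add(-1, Mul(12, -2, Add(7, Mul(-1, -2)))), Add(3, Mul(Rational(-1, 2), 7))) = Mul(Add(-1, Mul(12, -2, Add(7, 2))), Add(3, Rational(-7, 2))) = Mul(Add(-1, Mul(12, -2, 9)), Rational(-1, 2)) = Mul(Add(-1, -216), Rational(-1, 2)) = Mul(-217, Rational(-1, 2)) = Rational(217, 2) ≈ 108.50)
Mul(-9837, Pow(k, -1)) = Mul(-9837, Pow(Rational(217, 2), -1)) = Mul(-9837, Rational(2, 217)) = Rational(-19674, 217)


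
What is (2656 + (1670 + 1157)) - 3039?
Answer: 2444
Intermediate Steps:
(2656 + (1670 + 1157)) - 3039 = (2656 + 2827) - 3039 = 5483 - 3039 = 2444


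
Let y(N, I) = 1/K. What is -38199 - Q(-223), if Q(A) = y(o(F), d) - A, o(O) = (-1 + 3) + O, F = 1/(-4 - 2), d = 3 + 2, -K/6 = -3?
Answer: -691597/18 ≈ -38422.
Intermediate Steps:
K = 18 (K = -6*(-3) = 18)
d = 5
F = -⅙ (F = 1/(-6) = -⅙ ≈ -0.16667)
o(O) = 2 + O
y(N, I) = 1/18
Q(A) = 1/18 - A
-38199 - Q(-223) = -38199 - (1/18 - 1*(-223)) = -38199 - (1/18 + 223) = -38199 - 1*4015/18 = -38199 - 4015/18 = -691597/18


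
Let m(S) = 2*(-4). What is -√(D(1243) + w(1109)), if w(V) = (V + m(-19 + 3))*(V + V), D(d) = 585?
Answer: -√2442603 ≈ -1562.9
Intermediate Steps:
m(S) = -8
w(V) = 2*V*(-8 + V) (w(V) = (V - 8)*(V + V) = (-8 + V)*(2*V) = 2*V*(-8 + V))
-√(D(1243) + w(1109)) = -√(585 + 2*1109*(-8 + 1109)) = -√(585 + 2*1109*1101) = -√(585 + 2442018) = -√2442603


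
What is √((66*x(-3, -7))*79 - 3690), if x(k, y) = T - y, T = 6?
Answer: 14*√327 ≈ 253.16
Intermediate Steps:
x(k, y) = 6 - y
√((66*x(-3, -7))*79 - 3690) = √((66*(6 - 1*(-7)))*79 - 3690) = √((66*(6 + 7))*79 - 3690) = √((66*13)*79 - 3690) = √(858*79 - 3690) = √(67782 - 3690) = √64092 = 14*√327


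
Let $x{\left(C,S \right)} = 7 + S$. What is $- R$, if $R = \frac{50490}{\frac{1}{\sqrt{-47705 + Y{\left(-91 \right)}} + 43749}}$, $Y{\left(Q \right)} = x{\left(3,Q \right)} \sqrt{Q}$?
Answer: $-2208887010 - 50490 \sqrt{-47705 - 84 i \sqrt{91}} \approx -2.209 \cdot 10^{9} + 1.1028 \cdot 10^{7} i$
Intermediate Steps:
$Y{\left(Q \right)} = \sqrt{Q} \left(7 + Q\right)$ ($Y{\left(Q \right)} = \left(7 + Q\right) \sqrt{Q} = \sqrt{Q} \left(7 + Q\right)$)
$R = 2208887010 + 50490 \sqrt{-47705 - 84 i \sqrt{91}}$ ($R = \frac{50490}{\frac{1}{\sqrt{-47705 + \sqrt{-91} \left(7 - 91\right)} + 43749}} = \frac{50490}{\frac{1}{\sqrt{-47705 + i \sqrt{91} \left(-84\right)} + 43749}} = \frac{50490}{\frac{1}{\sqrt{-47705 - 84 i \sqrt{91}} + 43749}} = \frac{50490}{\frac{1}{43749 + \sqrt{-47705 - 84 i \sqrt{91}}}} = 50490 \left(43749 + \sqrt{-47705 - 84 i \sqrt{91}}\right) = 2208887010 + 50490 \sqrt{-47705 - 84 i \sqrt{91}} \approx 2.209 \cdot 10^{9} - 1.1028 \cdot 10^{7} i$)
$- R = - (2208887010 + 50490 \sqrt{-47705 - 84 i \sqrt{91}}) = -2208887010 - 50490 \sqrt{-47705 - 84 i \sqrt{91}}$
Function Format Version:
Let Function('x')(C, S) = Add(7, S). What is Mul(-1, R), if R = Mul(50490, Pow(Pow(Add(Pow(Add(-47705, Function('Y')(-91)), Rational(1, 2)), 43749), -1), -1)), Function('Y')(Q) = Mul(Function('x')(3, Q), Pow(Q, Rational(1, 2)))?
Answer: Add(-2208887010, Mul(-50490, Pow(Add(-47705, Mul(-84, I, Pow(91, Rational(1, 2)))), Rational(1, 2)))) ≈ Add(-2.2090e+9, Mul(1.1028e+7, I))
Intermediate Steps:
Function('Y')(Q) = Mul(Pow(Q, Rational(1, 2)), Add(7, Q)) (Function('Y')(Q) = Mul(Add(7, Q), Pow(Q, Rational(1, 2))) = Mul(Pow(Q, Rational(1, 2)), Add(7, Q)))
R = Add(2208887010, Mul(50490, Pow(Add(-47705, Mul(-84, I, Pow(91, Rational(1, 2)))), Rational(1, 2)))) (R = Mul(50490, Pow(Pow(Add(Pow(Add(-47705, Mul(Pow(-91, Rational(1, 2)), Add(7, -91))), Rational(1, 2)), 43749), -1), -1)) = Mul(50490, Pow(Pow(Add(Pow(Add(-47705, Mul(Mul(I, Pow(91, Rational(1, 2))), -84)), Rational(1, 2)), 43749), -1), -1)) = Mul(50490, Pow(Pow(Add(Pow(Add(-47705, Mul(-84, I, Pow(91, Rational(1, 2)))), Rational(1, 2)), 43749), -1), -1)) = Mul(50490, Pow(Pow(Add(43749, Pow(Add(-47705, Mul(-84, I, Pow(91, Rational(1, 2)))), Rational(1, 2))), -1), -1)) = Mul(50490, Add(43749, Pow(Add(-47705, Mul(-84, I, Pow(91, Rational(1, 2)))), Rational(1, 2)))) = Add(2208887010, Mul(50490, Pow(Add(-47705, Mul(-84, I, Pow(91, Rational(1, 2)))), Rational(1, 2)))) ≈ Add(2.2090e+9, Mul(-1.1028e+7, I)))
Mul(-1, R) = Mul(-1, Add(2208887010, Mul(50490, Pow(Add(-47705, Mul(-84, I, Pow(91, Rational(1, 2)))), Rational(1, 2))))) = Add(-2208887010, Mul(-50490, Pow(Add(-47705, Mul(-84, I, Pow(91, Rational(1, 2)))), Rational(1, 2))))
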